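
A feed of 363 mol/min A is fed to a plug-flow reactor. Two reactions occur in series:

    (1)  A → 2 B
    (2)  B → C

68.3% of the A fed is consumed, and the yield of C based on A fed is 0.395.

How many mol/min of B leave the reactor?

Conversion of A: A consumed = 1ξ₁ = 0.683 × 363 → ξ₁ = 247.9 mol/min.
Yield of C: 1ξ₂ / 363 = 0.395 → ξ₂ = 143.4 mol/min.
Outlet amounts (n = n₀ + Σ ν·ξ):
  A: 363 − 1(247.9) = 115.1
  B: 0 + 2(247.9) − 1(143.4) = 352.5
  C: 0 + 1(143.4) = 143.4

352 mol/min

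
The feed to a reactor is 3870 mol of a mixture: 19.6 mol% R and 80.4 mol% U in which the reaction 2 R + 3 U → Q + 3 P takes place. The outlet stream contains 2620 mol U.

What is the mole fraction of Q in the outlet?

For U: n = n₀ − 3ξ → 2620 = 3111 − 3ξ, giving ξ = 163.8 mol.
Outlet amounts (n = n₀ + ν ξ):
  R: 758.5 − 2(163.8) = 430.9
  U: 3111 − 3(163.8) = 2620
  Q: 0 + 1(163.8) = 163.8
  P: 0 + 3(163.8) = 491.5
Total out = 3706 mol; y_Q = 163.8 / 3706 = 0.0442.

0.0442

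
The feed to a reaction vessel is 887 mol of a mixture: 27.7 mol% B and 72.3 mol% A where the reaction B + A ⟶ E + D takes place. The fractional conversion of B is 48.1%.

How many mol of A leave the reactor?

523 mol

B reacted = 0.481 × 245.7 = 118.2 mol; ν_B = −1, so ξ = 118.2/1 = 118.2 mol.
Outlet amounts (n = n₀ + ν ξ):
  B: 245.7 − 1(118.2) = 127.5
  A: 641.3 − 1(118.2) = 523.1
  E: 0 + 1(118.2) = 118.2
  D: 0 + 1(118.2) = 118.2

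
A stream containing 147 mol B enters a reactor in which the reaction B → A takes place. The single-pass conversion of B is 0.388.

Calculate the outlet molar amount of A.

57 mol

B reacted = 0.388 × 147 = 57.04 mol; ν_B = −1, so ξ = 57.04/1 = 57.04 mol.
Outlet amounts (n = n₀ + ν ξ):
  B: 147 − 1(57.04) = 89.96
  A: 0 + 1(57.04) = 57.04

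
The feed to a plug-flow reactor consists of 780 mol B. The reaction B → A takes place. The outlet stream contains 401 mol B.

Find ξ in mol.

ξ = 379 mol

For B: n = n₀ − 1ξ → 401 = 780 − 1ξ, giving ξ = 379 mol.
Outlet amounts (n = n₀ + ν ξ):
  B: 780 − 1(379) = 401
  A: 0 + 1(379) = 379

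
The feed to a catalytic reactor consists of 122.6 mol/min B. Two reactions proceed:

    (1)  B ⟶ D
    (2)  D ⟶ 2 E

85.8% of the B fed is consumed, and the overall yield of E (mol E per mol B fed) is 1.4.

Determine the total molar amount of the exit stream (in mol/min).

208 mol/min

Conversion of B: B consumed = 1ξ₁ = 0.858 × 122.6 → ξ₁ = 105.2 mol/min.
Yield of E: 2ξ₂ / 122.6 = 1.4 → ξ₂ = 85.82 mol/min.
Outlet amounts (n = n₀ + Σ ν·ξ):
  B: 122.6 − 1(105.2) = 17.41
  D: 0 + 1(105.2) − 1(85.82) = 19.37
  E: 0 + 2(85.82) = 171.6
Total out = 17.41 + 19.37 + 171.6 = 208.4 mol/min.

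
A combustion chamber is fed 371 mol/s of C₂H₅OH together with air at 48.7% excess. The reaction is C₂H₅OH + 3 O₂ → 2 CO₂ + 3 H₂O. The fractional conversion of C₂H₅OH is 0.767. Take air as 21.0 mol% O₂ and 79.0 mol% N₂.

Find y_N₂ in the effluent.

Stoichiometric O₂ = 3 × 371 = 1113 mol/s; O₂ fed = 1113 × 1.487 = 1655 mol/s.
N₂ fed = 1655 × 79/21 = 6226 mol/s.
Fuel reacted = 0.767 × 371 → ξ = 284.6 mol/s.
Outlet (n = n₀ + ν ξ):
  C₂H₅OH: 371 − 1(284.6) = 86.44
  O₂: 1655 − 3(284.6) = 801.4
  N₂: 6226 (inert)
  CO₂: 0 + 2(284.6) = 569.1
  H₂O: 0 + 3(284.6) = 853.7
Total out = 8537 mol/s; y_N₂ = 6226 / 8537 = 0.7293.

0.729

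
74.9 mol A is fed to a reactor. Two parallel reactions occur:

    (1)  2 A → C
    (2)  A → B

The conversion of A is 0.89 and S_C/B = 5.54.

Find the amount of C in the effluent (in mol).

Conversion of A: A consumed = 0.89 × 74.9 = 66.66 mol = 2ξ₁ + 1ξ₂.
Selectivity: 1ξ₁ / (1ξ₂) = 5.54 → ξ₁ = 5.54 ξ₂.
Substitute: (2·5.54 + 1) ξ₂ = 66.66 → ξ₂ = 5.518 mol, ξ₁ = 30.57 mol.
Outlet amounts (n = n₀ + Σ ν·ξ):
  A: 74.9 − 2(30.57) − 1(5.518) = 8.239
  C: 0 + 1(30.57) = 30.57
  B: 0 + 1(5.518) = 5.518

30.6 mol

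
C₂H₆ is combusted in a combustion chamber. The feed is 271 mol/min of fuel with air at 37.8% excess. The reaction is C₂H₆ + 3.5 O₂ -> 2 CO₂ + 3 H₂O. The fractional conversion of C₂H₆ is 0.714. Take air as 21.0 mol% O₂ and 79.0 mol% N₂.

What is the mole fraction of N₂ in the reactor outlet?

0.746

Stoichiometric O₂ = 3.5 × 271 = 948.5 mol/min; O₂ fed = 948.5 × 1.378 = 1307 mol/min.
N₂ fed = 1307 × 79/21 = 4917 mol/min.
Fuel reacted = 0.714 × 271 → ξ = 193.5 mol/min.
Outlet (n = n₀ + ν ξ):
  C₂H₆: 271 − 1(193.5) = 77.51
  O₂: 1307 − 3.5(193.5) = 629.8
  N₂: 4917 (inert)
  CO₂: 0 + 2(193.5) = 387
  H₂O: 0 + 3(193.5) = 580.5
Total out = 6592 mol/min; y_N₂ = 4917 / 6592 = 0.7459.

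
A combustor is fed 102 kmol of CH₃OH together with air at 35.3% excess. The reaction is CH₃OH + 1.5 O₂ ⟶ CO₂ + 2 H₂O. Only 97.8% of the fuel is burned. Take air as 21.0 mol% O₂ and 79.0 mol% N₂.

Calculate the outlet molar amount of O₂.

Stoichiometric O₂ = 1.5 × 102 = 153 kmol; O₂ fed = 153 × 1.353 = 207 kmol.
N₂ fed = 207 × 79/21 = 778.7 kmol.
Fuel reacted = 0.978 × 102 → ξ = 99.76 kmol.
Outlet (n = n₀ + ν ξ):
  CH₃OH: 102 − 1(99.76) = 2.244
  O₂: 207 − 1.5(99.76) = 57.37
  N₂: 778.7 (inert)
  CO₂: 0 + 1(99.76) = 99.76
  H₂O: 0 + 2(99.76) = 199.5

57.4 kmol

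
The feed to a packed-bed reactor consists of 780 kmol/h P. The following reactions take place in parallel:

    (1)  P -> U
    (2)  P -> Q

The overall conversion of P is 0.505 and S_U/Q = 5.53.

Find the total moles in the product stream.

780 kmol/h

Conversion of P: P consumed = 0.505 × 780 = 393.9 kmol/h = 1ξ₁ + 1ξ₂.
Selectivity: 1ξ₁ / (1ξ₂) = 5.53 → ξ₁ = 5.53 ξ₂.
Substitute: (1·5.53 + 1) ξ₂ = 393.9 → ξ₂ = 60.32 kmol/h, ξ₁ = 333.6 kmol/h.
Outlet amounts (n = n₀ + Σ ν·ξ):
  P: 780 − 1(333.6) − 1(60.32) = 386.1
  U: 0 + 1(333.6) = 333.6
  Q: 0 + 1(60.32) = 60.32
Total out = 386.1 + 333.6 + 60.32 = 780 kmol/h.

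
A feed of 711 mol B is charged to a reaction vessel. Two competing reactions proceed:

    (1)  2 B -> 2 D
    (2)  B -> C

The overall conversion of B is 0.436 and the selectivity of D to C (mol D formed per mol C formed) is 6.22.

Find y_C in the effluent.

0.0604

Conversion of B: B consumed = 0.436 × 711 = 310 mol = 2ξ₁ + 1ξ₂.
Selectivity: 2ξ₁ / (1ξ₂) = 6.22 → ξ₁ = 3.11 ξ₂.
Substitute: (2·3.11 + 1) ξ₂ = 310 → ξ₂ = 42.94 mol, ξ₁ = 133.5 mol.
Outlet amounts (n = n₀ + Σ ν·ξ):
  B: 711 − 2(133.5) − 1(42.94) = 401
  D: 0 + 2(133.5) = 267.1
  C: 0 + 1(42.94) = 42.94
Total out = 711 mol; y_C = 42.94 / 711 = 0.06039.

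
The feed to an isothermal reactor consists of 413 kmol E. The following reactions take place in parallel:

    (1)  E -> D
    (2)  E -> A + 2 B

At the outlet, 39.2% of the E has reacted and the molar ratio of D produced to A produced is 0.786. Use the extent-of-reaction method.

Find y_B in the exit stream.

0.305

Conversion of E: E consumed = 0.392 × 413 = 161.9 kmol = 1ξ₁ + 1ξ₂.
Selectivity: 1ξ₁ / (1ξ₂) = 0.786 → ξ₁ = 0.786 ξ₂.
Substitute: (1·0.786 + 1) ξ₂ = 161.9 → ξ₂ = 90.65 kmol, ξ₁ = 71.25 kmol.
Outlet amounts (n = n₀ + Σ ν·ξ):
  E: 413 − 1(71.25) − 1(90.65) = 251.1
  D: 0 + 1(71.25) = 71.25
  A: 0 + 1(90.65) = 90.65
  B: 0 + 2(90.65) = 181.3
Total out = 594.3 kmol; y_B = 181.3 / 594.3 = 0.3051.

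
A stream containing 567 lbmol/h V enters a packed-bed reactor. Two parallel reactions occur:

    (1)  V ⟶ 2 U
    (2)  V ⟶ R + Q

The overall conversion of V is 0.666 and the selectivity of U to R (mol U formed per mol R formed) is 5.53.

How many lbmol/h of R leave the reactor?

Conversion of V: V consumed = 0.666 × 567 = 377.6 lbmol/h = 1ξ₁ + 1ξ₂.
Selectivity: 2ξ₁ / (1ξ₂) = 5.53 → ξ₁ = 2.765 ξ₂.
Substitute: (1·2.765 + 1) ξ₂ = 377.6 → ξ₂ = 100.3 lbmol/h, ξ₁ = 277.3 lbmol/h.
Outlet amounts (n = n₀ + Σ ν·ξ):
  V: 567 − 1(277.3) − 1(100.3) = 189.4
  U: 0 + 2(277.3) = 554.6
  R: 0 + 1(100.3) = 100.3
  Q: 0 + 1(100.3) = 100.3

100 lbmol/h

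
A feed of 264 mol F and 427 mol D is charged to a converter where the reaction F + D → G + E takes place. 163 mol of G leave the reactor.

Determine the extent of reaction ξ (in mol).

ξ = 163 mol

For G: n = n₀ + 1ξ → 163 = 0 + 1ξ, giving ξ = 163 mol.
Outlet amounts (n = n₀ + ν ξ):
  F: 264 − 1(163) = 101
  D: 427 − 1(163) = 264
  G: 0 + 1(163) = 163
  E: 0 + 1(163) = 163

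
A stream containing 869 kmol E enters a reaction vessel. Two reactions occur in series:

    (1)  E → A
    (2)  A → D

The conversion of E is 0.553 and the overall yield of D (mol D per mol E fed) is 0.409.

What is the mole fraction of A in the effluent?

0.144

Conversion of E: E consumed = 1ξ₁ = 0.553 × 869 → ξ₁ = 480.6 kmol.
Yield of D: 1ξ₂ / 869 = 0.409 → ξ₂ = 355.4 kmol.
Outlet amounts (n = n₀ + Σ ν·ξ):
  E: 869 − 1(480.6) = 388.4
  A: 0 + 1(480.6) − 1(355.4) = 125.1
  D: 0 + 1(355.4) = 355.4
Total out = 869 kmol; y_A = 125.1 / 869 = 0.144.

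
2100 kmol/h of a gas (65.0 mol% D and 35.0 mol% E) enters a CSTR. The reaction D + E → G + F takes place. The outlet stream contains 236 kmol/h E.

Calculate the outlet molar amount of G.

499 kmol/h

For E: n = n₀ − 1ξ → 236 = 735 − 1ξ, giving ξ = 499 kmol/h.
Outlet amounts (n = n₀ + ν ξ):
  D: 1365 − 1(499) = 866
  E: 735 − 1(499) = 236
  G: 0 + 1(499) = 499
  F: 0 + 1(499) = 499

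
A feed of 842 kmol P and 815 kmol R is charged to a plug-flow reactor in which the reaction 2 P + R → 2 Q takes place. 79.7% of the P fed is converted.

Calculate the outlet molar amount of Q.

P reacted = 0.797 × 842 = 671.1 kmol; ν_P = −2, so ξ = 671.1/2 = 335.5 kmol.
Outlet amounts (n = n₀ + ν ξ):
  P: 842 − 2(335.5) = 170.9
  R: 815 − 1(335.5) = 479.5
  Q: 0 + 2(335.5) = 671.1

671 kmol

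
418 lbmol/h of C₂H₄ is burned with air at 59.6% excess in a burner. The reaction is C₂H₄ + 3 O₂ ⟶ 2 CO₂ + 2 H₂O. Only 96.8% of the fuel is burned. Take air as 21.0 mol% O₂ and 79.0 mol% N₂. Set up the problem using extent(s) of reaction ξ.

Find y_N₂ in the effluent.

0.757

Stoichiometric O₂ = 3 × 418 = 1254 lbmol/h; O₂ fed = 1254 × 1.596 = 2001 lbmol/h.
N₂ fed = 2001 × 79/21 = 7529 lbmol/h.
Fuel reacted = 0.968 × 418 → ξ = 404.6 lbmol/h.
Outlet (n = n₀ + ν ξ):
  C₂H₄: 418 − 1(404.6) = 13.38
  O₂: 2001 − 3(404.6) = 787.5
  N₂: 7529 (inert)
  CO₂: 0 + 2(404.6) = 809.2
  H₂O: 0 + 2(404.6) = 809.2
Total out = 9948 lbmol/h; y_N₂ = 7529 / 9948 = 0.7568.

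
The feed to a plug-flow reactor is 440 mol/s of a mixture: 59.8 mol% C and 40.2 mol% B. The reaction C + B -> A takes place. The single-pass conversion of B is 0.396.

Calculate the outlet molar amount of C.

193 mol/s

B reacted = 0.396 × 176.9 = 70.04 mol/s; ν_B = −1, so ξ = 70.04/1 = 70.04 mol/s.
Outlet amounts (n = n₀ + ν ξ):
  C: 263.1 − 1(70.04) = 193.1
  B: 176.9 − 1(70.04) = 106.8
  A: 0 + 1(70.04) = 70.04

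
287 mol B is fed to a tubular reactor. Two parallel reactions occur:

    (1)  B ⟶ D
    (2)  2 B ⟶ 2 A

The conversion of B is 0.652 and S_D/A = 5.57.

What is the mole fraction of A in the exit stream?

0.0992

Conversion of B: B consumed = 0.652 × 287 = 187.1 mol = 1ξ₁ + 2ξ₂.
Selectivity: 1ξ₁ / (2ξ₂) = 5.57 → ξ₁ = 11.14 ξ₂.
Substitute: (1·11.14 + 2) ξ₂ = 187.1 → ξ₂ = 14.24 mol, ξ₁ = 158.6 mol.
Outlet amounts (n = n₀ + Σ ν·ξ):
  B: 287 − 1(158.6) − 2(14.24) = 99.88
  D: 0 + 1(158.6) = 158.6
  A: 0 + 2(14.24) = 28.48
Total out = 287 mol; y_A = 28.48 / 287 = 0.09924.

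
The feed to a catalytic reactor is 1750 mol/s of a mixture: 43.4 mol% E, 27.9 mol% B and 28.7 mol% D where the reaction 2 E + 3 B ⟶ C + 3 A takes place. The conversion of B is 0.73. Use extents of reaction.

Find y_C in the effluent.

B reacted = 0.73 × 488.2 = 356.4 mol/s; ν_B = −3, so ξ = 356.4/3 = 118.8 mol/s.
Outlet amounts (n = n₀ + ν ξ):
  E: 759.5 − 2(118.8) = 521.9
  B: 488.2 − 3(118.8) = 131.8
  C: 0 + 1(118.8) = 118.8
  A: 0 + 3(118.8) = 356.4
  D: 502.2 (inert)
Total out = 1631 mol/s; y_C = 118.8 / 1631 = 0.07283.

0.0728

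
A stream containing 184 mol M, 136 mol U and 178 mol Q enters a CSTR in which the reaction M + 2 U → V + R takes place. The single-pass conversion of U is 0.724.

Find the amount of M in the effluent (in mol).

U reacted = 0.724 × 136 = 98.46 mol; ν_U = −2, so ξ = 98.46/2 = 49.23 mol.
Outlet amounts (n = n₀ + ν ξ):
  M: 184 − 1(49.23) = 134.8
  U: 136 − 2(49.23) = 37.54
  V: 0 + 1(49.23) = 49.23
  R: 0 + 1(49.23) = 49.23
  Q: 178 (inert)

135 mol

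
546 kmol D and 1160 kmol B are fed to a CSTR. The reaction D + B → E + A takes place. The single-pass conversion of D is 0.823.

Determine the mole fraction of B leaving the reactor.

D reacted = 0.823 × 546 = 449.4 kmol; ν_D = −1, so ξ = 449.4/1 = 449.4 kmol.
Outlet amounts (n = n₀ + ν ξ):
  D: 546 − 1(449.4) = 96.64
  B: 1160 − 1(449.4) = 710.6
  E: 0 + 1(449.4) = 449.4
  A: 0 + 1(449.4) = 449.4
Total out = 1706 kmol; y_B = 710.6 / 1706 = 0.4166.

0.417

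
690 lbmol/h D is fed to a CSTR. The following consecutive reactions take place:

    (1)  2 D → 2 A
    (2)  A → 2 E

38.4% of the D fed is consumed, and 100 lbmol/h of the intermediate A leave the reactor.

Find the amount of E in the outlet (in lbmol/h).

330 lbmol/h

Conversion of D: D consumed = 2ξ₁ = 0.384 × 690 → ξ₁ = 132.5 lbmol/h.
A balance: n_A = 0 + 2ξ₁ − 1ξ₂ = 100 → ξ₂ = (2·132.5 − 100)/1 = 165 lbmol/h.
Outlet amounts (n = n₀ + Σ ν·ξ):
  D: 690 − 2(132.5) = 425
  A: 0 + 2(132.5) − 1(165) = 100
  E: 0 + 2(165) = 329.9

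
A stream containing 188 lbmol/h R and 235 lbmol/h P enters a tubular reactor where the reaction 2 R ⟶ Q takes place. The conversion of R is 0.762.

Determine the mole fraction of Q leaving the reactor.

0.204

R reacted = 0.762 × 188 = 143.3 lbmol/h; ν_R = −2, so ξ = 143.3/2 = 71.63 lbmol/h.
Outlet amounts (n = n₀ + ν ξ):
  R: 188 − 2(71.63) = 44.74
  Q: 0 + 1(71.63) = 71.63
  P: 235 (inert)
Total out = 351.4 lbmol/h; y_Q = 71.63 / 351.4 = 0.2039.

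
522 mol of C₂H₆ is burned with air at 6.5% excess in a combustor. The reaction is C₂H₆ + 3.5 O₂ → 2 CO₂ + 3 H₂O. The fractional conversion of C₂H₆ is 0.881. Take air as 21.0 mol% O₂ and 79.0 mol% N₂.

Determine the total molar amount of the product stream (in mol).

Stoichiometric O₂ = 3.5 × 522 = 1827 mol; O₂ fed = 1827 × 1.065 = 1946 mol.
N₂ fed = 1946 × 79/21 = 7320 mol.
Fuel reacted = 0.881 × 522 → ξ = 459.9 mol.
Outlet (n = n₀ + ν ξ):
  C₂H₆: 522 − 1(459.9) = 62.12
  O₂: 1946 − 3.5(459.9) = 336.2
  N₂: 7320 (inert)
  CO₂: 0 + 2(459.9) = 919.8
  H₂O: 0 + 3(459.9) = 1380
Total out = 62.12 + 336.2 + 7320 + 919.8 + 1380 = 10020 mol.

10000 mol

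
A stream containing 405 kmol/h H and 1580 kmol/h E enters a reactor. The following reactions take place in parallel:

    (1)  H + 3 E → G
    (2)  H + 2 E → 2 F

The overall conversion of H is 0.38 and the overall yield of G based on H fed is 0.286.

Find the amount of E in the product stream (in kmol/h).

Yield of G: 1ξ₁ / 405 = 0.286 → ξ₁ = 115.8 kmol/h.
Conversion of H: 1ξ₁ + 1ξ₂ = 0.38 × 405 = 153.9 → ξ₂ = 38.07 kmol/h.
Outlet amounts (n = n₀ + Σ ν·ξ):
  H: 405 − 1(115.8) − 1(38.07) = 251.1
  E: 1580 − 3(115.8) − 2(38.07) = 1156
  G: 0 + 1(115.8) = 115.8
  F: 0 + 2(38.07) = 76.14

1160 kmol/h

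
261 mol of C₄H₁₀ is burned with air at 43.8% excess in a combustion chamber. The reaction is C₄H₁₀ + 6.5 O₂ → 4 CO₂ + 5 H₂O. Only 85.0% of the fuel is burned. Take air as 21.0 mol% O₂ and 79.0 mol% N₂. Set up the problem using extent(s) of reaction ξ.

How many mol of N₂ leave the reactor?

9180 mol

Stoichiometric O₂ = 6.5 × 261 = 1696 mol; O₂ fed = 1696 × 1.438 = 2440 mol.
N₂ fed = 2440 × 79/21 = 9177 mol.
Fuel reacted = 0.85 × 261 → ξ = 221.8 mol.
Outlet (n = n₀ + ν ξ):
  C₄H₁₀: 261 − 1(221.8) = 39.15
  O₂: 2440 − 6.5(221.8) = 997.5
  N₂: 9177 (inert)
  CO₂: 0 + 4(221.8) = 887.4
  H₂O: 0 + 5(221.8) = 1109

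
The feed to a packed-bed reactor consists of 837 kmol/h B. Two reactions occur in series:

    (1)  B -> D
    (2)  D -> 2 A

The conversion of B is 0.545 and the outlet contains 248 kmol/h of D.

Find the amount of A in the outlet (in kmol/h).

Conversion of B: B consumed = 1ξ₁ = 0.545 × 837 → ξ₁ = 456.2 kmol/h.
D balance: n_D = 0 + 1ξ₁ − 1ξ₂ = 248 → ξ₂ = (1·456.2 − 248)/1 = 208.2 kmol/h.
Outlet amounts (n = n₀ + Σ ν·ξ):
  B: 837 − 1(456.2) = 380.8
  D: 0 + 1(456.2) − 1(208.2) = 248
  A: 0 + 2(208.2) = 416.3

416 kmol/h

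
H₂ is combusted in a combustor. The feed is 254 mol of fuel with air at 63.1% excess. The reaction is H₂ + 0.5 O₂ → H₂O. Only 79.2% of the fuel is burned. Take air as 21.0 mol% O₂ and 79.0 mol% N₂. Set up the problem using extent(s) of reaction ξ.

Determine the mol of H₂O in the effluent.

Stoichiometric O₂ = 0.5 × 254 = 127 mol; O₂ fed = 127 × 1.631 = 207.1 mol.
N₂ fed = 207.1 × 79/21 = 779.2 mol.
Fuel reacted = 0.792 × 254 → ξ = 201.2 mol.
Outlet (n = n₀ + ν ξ):
  H₂: 254 − 1(201.2) = 52.83
  O₂: 207.1 − 0.5(201.2) = 106.6
  N₂: 779.2 (inert)
  H₂O: 0 + 1(201.2) = 201.2

201 mol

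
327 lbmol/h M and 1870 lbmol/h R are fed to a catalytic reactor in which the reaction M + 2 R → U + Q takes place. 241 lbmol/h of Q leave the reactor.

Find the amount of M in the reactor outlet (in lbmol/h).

For Q: n = n₀ + 1ξ → 241 = 0 + 1ξ, giving ξ = 241 lbmol/h.
Outlet amounts (n = n₀ + ν ξ):
  M: 327 − 1(241) = 86
  R: 1870 − 2(241) = 1388
  U: 0 + 1(241) = 241
  Q: 0 + 1(241) = 241

86 lbmol/h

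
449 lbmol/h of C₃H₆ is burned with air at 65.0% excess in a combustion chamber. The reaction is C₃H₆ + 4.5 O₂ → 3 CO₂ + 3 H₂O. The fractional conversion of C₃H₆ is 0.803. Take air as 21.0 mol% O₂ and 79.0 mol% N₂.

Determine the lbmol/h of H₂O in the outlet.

Stoichiometric O₂ = 4.5 × 449 = 2020 lbmol/h; O₂ fed = 2020 × 1.650 = 3334 lbmol/h.
N₂ fed = 3334 × 79/21 = 12540 lbmol/h.
Fuel reacted = 0.803 × 449 → ξ = 360.5 lbmol/h.
Outlet (n = n₀ + ν ξ):
  C₃H₆: 449 − 1(360.5) = 88.45
  O₂: 3334 − 4.5(360.5) = 1711
  N₂: 12540 (inert)
  CO₂: 0 + 3(360.5) = 1082
  H₂O: 0 + 3(360.5) = 1082

1080 lbmol/h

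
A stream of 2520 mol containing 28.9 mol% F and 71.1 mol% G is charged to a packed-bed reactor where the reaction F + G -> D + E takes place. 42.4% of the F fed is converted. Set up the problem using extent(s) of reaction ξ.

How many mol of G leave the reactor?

F reacted = 0.424 × 728.3 = 308.8 mol; ν_F = −1, so ξ = 308.8/1 = 308.8 mol.
Outlet amounts (n = n₀ + ν ξ):
  F: 728.3 − 1(308.8) = 419.5
  G: 1792 − 1(308.8) = 1483
  D: 0 + 1(308.8) = 308.8
  E: 0 + 1(308.8) = 308.8

1480 mol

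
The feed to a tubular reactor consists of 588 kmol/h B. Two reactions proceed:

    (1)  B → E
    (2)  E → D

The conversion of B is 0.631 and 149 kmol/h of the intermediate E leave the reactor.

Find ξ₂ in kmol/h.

Conversion of B: B consumed = 1ξ₁ = 0.631 × 588 → ξ₁ = 371 kmol/h.
E balance: n_E = 0 + 1ξ₁ − 1ξ₂ = 149 → ξ₂ = (1·371 − 149)/1 = 222 kmol/h.
Outlet amounts (n = n₀ + Σ ν·ξ):
  B: 588 − 1(371) = 217
  E: 0 + 1(371) − 1(222) = 149
  D: 0 + 1(222) = 222

ξ₂ = 222 kmol/h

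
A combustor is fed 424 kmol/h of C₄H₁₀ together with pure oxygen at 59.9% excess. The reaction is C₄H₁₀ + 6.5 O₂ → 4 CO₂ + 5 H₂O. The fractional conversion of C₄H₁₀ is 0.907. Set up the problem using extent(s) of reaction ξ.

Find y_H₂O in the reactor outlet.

Stoichiometric O₂ = 6.5 × 424 = 2756 kmol/h; O₂ fed = 2756 × 1.599 = 4407 kmol/h.
Fuel reacted = 0.907 × 424 → ξ = 384.6 kmol/h.
Outlet (n = n₀ + ν ξ):
  C₄H₁₀: 424 − 1(384.6) = 39.43
  O₂: 4407 − 6.5(384.6) = 1907
  CO₂: 0 + 4(384.6) = 1538
  H₂O: 0 + 5(384.6) = 1923
Total out = 5408 kmol/h; y_H₂O = 1923 / 5408 = 0.3556.

0.356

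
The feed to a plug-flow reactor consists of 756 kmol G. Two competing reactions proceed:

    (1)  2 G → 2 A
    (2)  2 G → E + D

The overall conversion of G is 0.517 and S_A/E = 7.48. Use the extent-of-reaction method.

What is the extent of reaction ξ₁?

Conversion of G: G consumed = 0.517 × 756 = 390.9 kmol = 2ξ₁ + 2ξ₂.
Selectivity: 2ξ₁ / (1ξ₂) = 7.48 → ξ₁ = 3.74 ξ₂.
Substitute: (2·3.74 + 2) ξ₂ = 390.9 → ξ₂ = 41.23 kmol, ξ₁ = 154.2 kmol.
Outlet amounts (n = n₀ + Σ ν·ξ):
  G: 756 − 2(154.2) − 2(41.23) = 365.1
  A: 0 + 2(154.2) = 308.4
  E: 0 + 1(41.23) = 41.23
  D: 0 + 1(41.23) = 41.23

ξ₁ = 154 kmol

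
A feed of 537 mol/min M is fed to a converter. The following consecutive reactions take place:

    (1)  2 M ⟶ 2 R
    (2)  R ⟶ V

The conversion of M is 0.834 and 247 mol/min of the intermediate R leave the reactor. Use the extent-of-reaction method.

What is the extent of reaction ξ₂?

ξ₂ = 201 mol/min

Conversion of M: M consumed = 2ξ₁ = 0.834 × 537 → ξ₁ = 223.9 mol/min.
R balance: n_R = 0 + 2ξ₁ − 1ξ₂ = 247 → ξ₂ = (2·223.9 − 247)/1 = 200.9 mol/min.
Outlet amounts (n = n₀ + Σ ν·ξ):
  M: 537 − 2(223.9) = 89.14
  R: 0 + 2(223.9) − 1(200.9) = 247
  V: 0 + 1(200.9) = 200.9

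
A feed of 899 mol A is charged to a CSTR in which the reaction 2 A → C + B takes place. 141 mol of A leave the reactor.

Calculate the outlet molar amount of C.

For A: n = n₀ − 2ξ → 141 = 899 − 2ξ, giving ξ = 379 mol.
Outlet amounts (n = n₀ + ν ξ):
  A: 899 − 2(379) = 141
  C: 0 + 1(379) = 379
  B: 0 + 1(379) = 379

379 mol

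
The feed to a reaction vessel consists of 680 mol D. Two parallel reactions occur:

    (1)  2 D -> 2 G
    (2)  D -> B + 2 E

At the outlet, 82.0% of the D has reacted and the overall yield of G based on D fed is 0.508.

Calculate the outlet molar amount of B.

212 mol

Yield of G: 2ξ₁ / 680 = 0.508 → ξ₁ = 172.7 mol.
Conversion of D: 2ξ₁ + 1ξ₂ = 0.82 × 680 = 557.6 → ξ₂ = 212.2 mol.
Outlet amounts (n = n₀ + Σ ν·ξ):
  D: 680 − 2(172.7) − 1(212.2) = 122.4
  G: 0 + 2(172.7) = 345.4
  B: 0 + 1(212.2) = 212.2
  E: 0 + 2(212.2) = 424.3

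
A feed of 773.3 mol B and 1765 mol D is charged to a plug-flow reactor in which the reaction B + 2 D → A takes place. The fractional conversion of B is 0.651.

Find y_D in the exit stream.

0.495

B reacted = 0.651 × 773.3 = 503.4 mol; ν_B = −1, so ξ = 503.4/1 = 503.4 mol.
Outlet amounts (n = n₀ + ν ξ):
  B: 773.3 − 1(503.4) = 269.9
  D: 1765 − 2(503.4) = 758.2
  A: 0 + 1(503.4) = 503.4
Total out = 1531 mol; y_D = 758.2 / 1531 = 0.4951.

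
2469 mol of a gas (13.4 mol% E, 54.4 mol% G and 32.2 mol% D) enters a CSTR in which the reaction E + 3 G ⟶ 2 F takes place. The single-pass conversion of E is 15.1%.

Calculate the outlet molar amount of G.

E reacted = 0.151 × 330.8 = 49.96 mol; ν_E = −1, so ξ = 49.96/1 = 49.96 mol.
Outlet amounts (n = n₀ + ν ξ):
  E: 330.8 − 1(49.96) = 280.9
  G: 1343 − 3(49.96) = 1193
  F: 0 + 2(49.96) = 99.92
  D: 795 (inert)

1190 mol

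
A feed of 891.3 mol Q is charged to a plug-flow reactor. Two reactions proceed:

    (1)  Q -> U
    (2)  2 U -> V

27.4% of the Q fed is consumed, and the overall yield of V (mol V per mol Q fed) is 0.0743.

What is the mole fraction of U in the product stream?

Conversion of Q: Q consumed = 1ξ₁ = 0.274 × 891.3 → ξ₁ = 244.2 mol.
Yield of V: 1ξ₂ / 891.3 = 0.0743 → ξ₂ = 66.22 mol.
Outlet amounts (n = n₀ + Σ ν·ξ):
  Q: 891.3 − 1(244.2) = 647.1
  U: 0 + 1(244.2) − 2(66.22) = 111.8
  V: 0 + 1(66.22) = 66.22
Total out = 825.1 mol; y_U = 111.8 / 825.1 = 0.1355.

0.135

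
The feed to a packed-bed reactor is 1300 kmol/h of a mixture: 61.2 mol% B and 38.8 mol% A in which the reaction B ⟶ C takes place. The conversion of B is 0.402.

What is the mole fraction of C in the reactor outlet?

B reacted = 0.402 × 795.6 = 319.8 kmol/h; ν_B = −1, so ξ = 319.8/1 = 319.8 kmol/h.
Outlet amounts (n = n₀ + ν ξ):
  B: 795.6 − 1(319.8) = 475.8
  C: 0 + 1(319.8) = 319.8
  A: 504.4 (inert)
Total out = 1300 kmol/h; y_C = 319.8 / 1300 = 0.246.

0.246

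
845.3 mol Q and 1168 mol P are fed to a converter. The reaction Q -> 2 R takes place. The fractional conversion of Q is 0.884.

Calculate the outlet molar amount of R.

Q reacted = 0.884 × 845.3 = 747.2 mol; ν_Q = −1, so ξ = 747.2/1 = 747.2 mol.
Outlet amounts (n = n₀ + ν ξ):
  Q: 845.3 − 1(747.2) = 98.05
  R: 0 + 2(747.2) = 1494
  P: 1168 (inert)

1490 mol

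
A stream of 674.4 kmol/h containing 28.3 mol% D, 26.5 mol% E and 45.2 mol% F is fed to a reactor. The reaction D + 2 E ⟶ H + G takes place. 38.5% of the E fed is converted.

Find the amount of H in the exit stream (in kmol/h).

E reacted = 0.385 × 178.7 = 68.81 kmol/h; ν_E = −2, so ξ = 68.81/2 = 34.4 kmol/h.
Outlet amounts (n = n₀ + ν ξ):
  D: 190.9 − 1(34.4) = 156.5
  E: 178.7 − 2(34.4) = 109.9
  H: 0 + 1(34.4) = 34.4
  G: 0 + 1(34.4) = 34.4
  F: 304.8 (inert)

34.4 kmol/h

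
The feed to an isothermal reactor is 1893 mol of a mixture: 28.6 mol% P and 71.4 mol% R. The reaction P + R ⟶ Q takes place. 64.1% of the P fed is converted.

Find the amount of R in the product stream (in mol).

P reacted = 0.641 × 541.4 = 347 mol; ν_P = −1, so ξ = 347/1 = 347 mol.
Outlet amounts (n = n₀ + ν ξ):
  P: 541.4 − 1(347) = 194.4
  R: 1352 − 1(347) = 1005
  Q: 0 + 1(347) = 347

1000 mol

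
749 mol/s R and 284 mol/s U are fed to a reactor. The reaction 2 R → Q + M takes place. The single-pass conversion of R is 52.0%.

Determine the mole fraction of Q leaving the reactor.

0.189

R reacted = 0.52 × 749 = 389.5 mol/s; ν_R = −2, so ξ = 389.5/2 = 194.7 mol/s.
Outlet amounts (n = n₀ + ν ξ):
  R: 749 − 2(194.7) = 359.5
  Q: 0 + 1(194.7) = 194.7
  M: 0 + 1(194.7) = 194.7
  U: 284 (inert)
Total out = 1033 mol/s; y_Q = 194.7 / 1033 = 0.1885.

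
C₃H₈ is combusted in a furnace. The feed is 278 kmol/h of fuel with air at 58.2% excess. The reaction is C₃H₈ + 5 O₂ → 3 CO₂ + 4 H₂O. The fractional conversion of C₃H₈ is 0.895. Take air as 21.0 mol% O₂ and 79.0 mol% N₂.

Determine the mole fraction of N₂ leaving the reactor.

Stoichiometric O₂ = 5 × 278 = 1390 kmol/h; O₂ fed = 1390 × 1.582 = 2199 kmol/h.
N₂ fed = 2199 × 79/21 = 8272 kmol/h.
Fuel reacted = 0.895 × 278 → ξ = 248.8 kmol/h.
Outlet (n = n₀ + ν ξ):
  C₃H₈: 278 − 1(248.8) = 29.19
  O₂: 2199 − 5(248.8) = 954.9
  N₂: 8272 (inert)
  CO₂: 0 + 3(248.8) = 746.4
  H₂O: 0 + 4(248.8) = 995.2
Total out = 11000 kmol/h; y_N₂ = 8272 / 11000 = 0.7522.

0.752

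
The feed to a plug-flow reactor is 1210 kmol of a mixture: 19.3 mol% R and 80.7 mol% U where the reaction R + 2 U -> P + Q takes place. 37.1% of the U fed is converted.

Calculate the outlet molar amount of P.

181 kmol

U reacted = 0.371 × 976.5 = 362.3 kmol; ν_U = −2, so ξ = 362.3/2 = 181.1 kmol.
Outlet amounts (n = n₀ + ν ξ):
  R: 233.5 − 1(181.1) = 52.39
  U: 976.5 − 2(181.1) = 614.2
  P: 0 + 1(181.1) = 181.1
  Q: 0 + 1(181.1) = 181.1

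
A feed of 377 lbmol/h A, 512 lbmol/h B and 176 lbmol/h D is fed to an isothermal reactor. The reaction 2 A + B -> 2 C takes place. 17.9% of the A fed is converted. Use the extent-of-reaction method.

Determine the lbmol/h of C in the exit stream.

67.5 lbmol/h

A reacted = 0.179 × 377 = 67.48 lbmol/h; ν_A = −2, so ξ = 67.48/2 = 33.74 lbmol/h.
Outlet amounts (n = n₀ + ν ξ):
  A: 377 − 2(33.74) = 309.5
  B: 512 − 1(33.74) = 478.3
  C: 0 + 2(33.74) = 67.48
  D: 176 (inert)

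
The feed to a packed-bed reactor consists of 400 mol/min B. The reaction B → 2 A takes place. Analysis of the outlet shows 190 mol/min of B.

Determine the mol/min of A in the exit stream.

420 mol/min

For B: n = n₀ − 1ξ → 190 = 400 − 1ξ, giving ξ = 210 mol/min.
Outlet amounts (n = n₀ + ν ξ):
  B: 400 − 1(210) = 190
  A: 0 + 2(210) = 420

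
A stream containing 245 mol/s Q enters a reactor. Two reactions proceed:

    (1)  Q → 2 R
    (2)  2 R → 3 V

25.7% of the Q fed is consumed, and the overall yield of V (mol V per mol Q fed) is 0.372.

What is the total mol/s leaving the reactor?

338 mol/s

Conversion of Q: Q consumed = 1ξ₁ = 0.257 × 245 → ξ₁ = 62.97 mol/s.
Yield of V: 3ξ₂ / 245 = 0.372 → ξ₂ = 30.38 mol/s.
Outlet amounts (n = n₀ + Σ ν·ξ):
  Q: 245 − 1(62.97) = 182
  R: 0 + 2(62.97) − 2(30.38) = 65.17
  V: 0 + 3(30.38) = 91.14
Total out = 182 + 65.17 + 91.14 = 338.3 mol/s.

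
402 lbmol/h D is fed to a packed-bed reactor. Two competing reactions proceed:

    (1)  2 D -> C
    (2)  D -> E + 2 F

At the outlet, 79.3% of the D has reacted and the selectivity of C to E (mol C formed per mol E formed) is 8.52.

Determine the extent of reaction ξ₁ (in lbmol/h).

ξ₁ = 151 lbmol/h

Conversion of D: D consumed = 0.793 × 402 = 318.8 lbmol/h = 2ξ₁ + 1ξ₂.
Selectivity: 1ξ₁ / (1ξ₂) = 8.52 → ξ₁ = 8.52 ξ₂.
Substitute: (2·8.52 + 1) ξ₂ = 318.8 → ξ₂ = 17.67 lbmol/h, ξ₁ = 150.6 lbmol/h.
Outlet amounts (n = n₀ + Σ ν·ξ):
  D: 402 − 2(150.6) − 1(17.67) = 83.21
  C: 0 + 1(150.6) = 150.6
  E: 0 + 1(17.67) = 17.67
  F: 0 + 2(17.67) = 35.34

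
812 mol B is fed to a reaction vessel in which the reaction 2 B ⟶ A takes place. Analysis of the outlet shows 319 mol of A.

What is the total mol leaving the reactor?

For A: n = n₀ + 1ξ → 319 = 0 + 1ξ, giving ξ = 319 mol.
Outlet amounts (n = n₀ + ν ξ):
  B: 812 − 2(319) = 174
  A: 0 + 1(319) = 319
Total out = 174 + 319 = 493 mol.

493 mol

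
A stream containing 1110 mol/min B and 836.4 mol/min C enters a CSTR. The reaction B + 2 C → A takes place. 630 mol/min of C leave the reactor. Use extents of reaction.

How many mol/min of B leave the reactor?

For C: n = n₀ − 2ξ → 630 = 836.4 − 2ξ, giving ξ = 103.2 mol/min.
Outlet amounts (n = n₀ + ν ξ):
  B: 1110 − 1(103.2) = 1007
  C: 836.4 − 2(103.2) = 630
  A: 0 + 1(103.2) = 103.2

1010 mol/min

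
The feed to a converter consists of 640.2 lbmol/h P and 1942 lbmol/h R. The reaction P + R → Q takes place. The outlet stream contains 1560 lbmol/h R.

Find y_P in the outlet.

0.117

For R: n = n₀ − 1ξ → 1560 = 1942 − 1ξ, giving ξ = 382 lbmol/h.
Outlet amounts (n = n₀ + ν ξ):
  P: 640.2 − 1(382) = 258.2
  R: 1942 − 1(382) = 1560
  Q: 0 + 1(382) = 382
Total out = 2200 lbmol/h; y_P = 258.2 / 2200 = 0.1174.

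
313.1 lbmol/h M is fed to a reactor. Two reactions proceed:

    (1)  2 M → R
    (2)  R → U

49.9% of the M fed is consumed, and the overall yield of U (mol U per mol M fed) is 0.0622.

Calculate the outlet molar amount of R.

58.6 lbmol/h

Conversion of M: M consumed = 2ξ₁ = 0.499 × 313.1 → ξ₁ = 78.12 lbmol/h.
Yield of U: 1ξ₂ / 313.1 = 0.0622 → ξ₂ = 19.47 lbmol/h.
Outlet amounts (n = n₀ + Σ ν·ξ):
  M: 313.1 − 2(78.12) = 156.9
  R: 0 + 1(78.12) − 1(19.47) = 58.64
  U: 0 + 1(19.47) = 19.47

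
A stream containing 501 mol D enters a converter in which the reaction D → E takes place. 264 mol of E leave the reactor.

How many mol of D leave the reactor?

237 mol

For E: n = n₀ + 1ξ → 264 = 0 + 1ξ, giving ξ = 264 mol.
Outlet amounts (n = n₀ + ν ξ):
  D: 501 − 1(264) = 237
  E: 0 + 1(264) = 264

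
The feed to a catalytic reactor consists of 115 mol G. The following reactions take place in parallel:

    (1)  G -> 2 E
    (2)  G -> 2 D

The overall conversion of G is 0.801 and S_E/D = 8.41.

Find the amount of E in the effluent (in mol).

165 mol

Conversion of G: G consumed = 0.801 × 115 = 92.12 mol = 1ξ₁ + 1ξ₂.
Selectivity: 2ξ₁ / (2ξ₂) = 8.41 → ξ₁ = 8.41 ξ₂.
Substitute: (1·8.41 + 1) ξ₂ = 92.12 → ξ₂ = 9.789 mol, ξ₁ = 82.33 mol.
Outlet amounts (n = n₀ + Σ ν·ξ):
  G: 115 − 1(82.33) − 1(9.789) = 22.88
  E: 0 + 2(82.33) = 164.7
  D: 0 + 2(9.789) = 19.58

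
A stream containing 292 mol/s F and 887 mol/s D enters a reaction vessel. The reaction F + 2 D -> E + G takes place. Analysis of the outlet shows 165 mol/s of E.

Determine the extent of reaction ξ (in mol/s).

For E: n = n₀ + 1ξ → 165 = 0 + 1ξ, giving ξ = 165 mol/s.
Outlet amounts (n = n₀ + ν ξ):
  F: 292 − 1(165) = 127
  D: 887 − 2(165) = 557
  E: 0 + 1(165) = 165
  G: 0 + 1(165) = 165

ξ = 165 mol/s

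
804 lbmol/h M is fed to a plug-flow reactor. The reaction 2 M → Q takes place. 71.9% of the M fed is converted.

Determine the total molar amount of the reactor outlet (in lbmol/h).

M reacted = 0.719 × 804 = 578.1 lbmol/h; ν_M = −2, so ξ = 578.1/2 = 289 lbmol/h.
Outlet amounts (n = n₀ + ν ξ):
  M: 804 − 2(289) = 225.9
  Q: 0 + 1(289) = 289
Total out = 225.9 + 289 = 515 lbmol/h.

515 lbmol/h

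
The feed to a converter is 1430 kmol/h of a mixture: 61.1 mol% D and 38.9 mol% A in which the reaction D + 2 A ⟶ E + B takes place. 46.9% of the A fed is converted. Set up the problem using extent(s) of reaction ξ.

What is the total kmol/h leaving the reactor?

1300 kmol/h

A reacted = 0.469 × 556.3 = 260.9 kmol/h; ν_A = −2, so ξ = 260.9/2 = 130.4 kmol/h.
Outlet amounts (n = n₀ + ν ξ):
  D: 873.7 − 1(130.4) = 743.3
  A: 556.3 − 2(130.4) = 295.4
  E: 0 + 1(130.4) = 130.4
  B: 0 + 1(130.4) = 130.4
Total out = 743.3 + 295.4 + 130.4 + 130.4 = 1300 kmol/h.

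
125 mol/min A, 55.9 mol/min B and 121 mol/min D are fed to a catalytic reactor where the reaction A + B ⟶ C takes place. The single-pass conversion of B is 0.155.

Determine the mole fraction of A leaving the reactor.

0.397

B reacted = 0.155 × 55.9 = 8.665 mol/min; ν_B = −1, so ξ = 8.665/1 = 8.665 mol/min.
Outlet amounts (n = n₀ + ν ξ):
  A: 125 − 1(8.665) = 116.3
  B: 55.9 − 1(8.665) = 47.24
  C: 0 + 1(8.665) = 8.665
  D: 121 (inert)
Total out = 293.2 mol/min; y_A = 116.3 / 293.2 = 0.3967.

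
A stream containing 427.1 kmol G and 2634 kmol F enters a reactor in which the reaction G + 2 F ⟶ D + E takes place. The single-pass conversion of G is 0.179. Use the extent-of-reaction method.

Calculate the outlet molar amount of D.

76.5 kmol

G reacted = 0.179 × 427.1 = 76.45 kmol; ν_G = −1, so ξ = 76.45/1 = 76.45 kmol.
Outlet amounts (n = n₀ + ν ξ):
  G: 427.1 − 1(76.45) = 350.6
  F: 2634 − 2(76.45) = 2481
  D: 0 + 1(76.45) = 76.45
  E: 0 + 1(76.45) = 76.45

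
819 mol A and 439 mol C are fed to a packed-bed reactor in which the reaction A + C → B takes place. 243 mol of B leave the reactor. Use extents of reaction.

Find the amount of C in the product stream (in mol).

For B: n = n₀ + 1ξ → 243 = 0 + 1ξ, giving ξ = 243 mol.
Outlet amounts (n = n₀ + ν ξ):
  A: 819 − 1(243) = 576
  C: 439 − 1(243) = 196
  B: 0 + 1(243) = 243

196 mol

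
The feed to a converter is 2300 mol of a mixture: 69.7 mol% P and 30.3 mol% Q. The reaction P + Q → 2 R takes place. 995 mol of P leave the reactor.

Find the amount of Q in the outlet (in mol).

For P: n = n₀ − 1ξ → 995 = 1603 − 1ξ, giving ξ = 608.1 mol.
Outlet amounts (n = n₀ + ν ξ):
  P: 1603 − 1(608.1) = 995
  Q: 696.9 − 1(608.1) = 88.8
  R: 0 + 2(608.1) = 1216

88.8 mol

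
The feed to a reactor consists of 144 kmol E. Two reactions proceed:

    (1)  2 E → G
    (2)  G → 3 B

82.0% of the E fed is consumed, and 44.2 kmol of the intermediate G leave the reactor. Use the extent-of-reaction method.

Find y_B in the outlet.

Conversion of E: E consumed = 2ξ₁ = 0.82 × 144 → ξ₁ = 59.04 kmol.
G balance: n_G = 0 + 1ξ₁ − 1ξ₂ = 44.2 → ξ₂ = (1·59.04 − 44.2)/1 = 14.84 kmol.
Outlet amounts (n = n₀ + Σ ν·ξ):
  E: 144 − 2(59.04) = 25.92
  G: 0 + 1(59.04) − 1(14.84) = 44.2
  B: 0 + 3(14.84) = 44.52
Total out = 114.6 kmol; y_B = 44.52 / 114.6 = 0.3883.

0.388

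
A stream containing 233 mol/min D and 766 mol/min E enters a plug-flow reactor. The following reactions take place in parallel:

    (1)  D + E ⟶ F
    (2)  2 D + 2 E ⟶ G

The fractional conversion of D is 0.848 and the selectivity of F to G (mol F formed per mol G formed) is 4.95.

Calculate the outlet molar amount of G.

28.4 mol/min

Conversion of D: D consumed = 0.848 × 233 = 197.6 mol/min = 1ξ₁ + 2ξ₂.
Selectivity: 1ξ₁ / (1ξ₂) = 4.95 → ξ₁ = 4.95 ξ₂.
Substitute: (1·4.95 + 2) ξ₂ = 197.6 → ξ₂ = 28.43 mol/min, ξ₁ = 140.7 mol/min.
Outlet amounts (n = n₀ + Σ ν·ξ):
  D: 233 − 1(140.7) − 2(28.43) = 35.42
  E: 766 − 1(140.7) − 2(28.43) = 568.4
  F: 0 + 1(140.7) = 140.7
  G: 0 + 1(28.43) = 28.43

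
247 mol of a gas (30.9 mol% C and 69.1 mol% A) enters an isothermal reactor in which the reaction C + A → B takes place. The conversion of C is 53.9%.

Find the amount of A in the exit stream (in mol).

130 mol

C reacted = 0.539 × 76.32 = 41.14 mol; ν_C = −1, so ξ = 41.14/1 = 41.14 mol.
Outlet amounts (n = n₀ + ν ξ):
  C: 76.32 − 1(41.14) = 35.18
  A: 170.7 − 1(41.14) = 129.5
  B: 0 + 1(41.14) = 41.14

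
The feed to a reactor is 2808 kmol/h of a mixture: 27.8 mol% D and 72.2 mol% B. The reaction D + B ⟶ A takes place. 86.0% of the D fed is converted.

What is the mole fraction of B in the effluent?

0.635

D reacted = 0.86 × 780.6 = 671.3 kmol/h; ν_D = −1, so ξ = 671.3/1 = 671.3 kmol/h.
Outlet amounts (n = n₀ + ν ξ):
  D: 780.6 − 1(671.3) = 109.3
  B: 2027 − 1(671.3) = 1356
  A: 0 + 1(671.3) = 671.3
Total out = 2137 kmol/h; y_B = 1356 / 2137 = 0.6347.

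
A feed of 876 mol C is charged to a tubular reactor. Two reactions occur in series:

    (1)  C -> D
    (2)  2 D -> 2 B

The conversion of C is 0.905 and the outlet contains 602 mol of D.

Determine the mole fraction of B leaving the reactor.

0.218

Conversion of C: C consumed = 1ξ₁ = 0.905 × 876 → ξ₁ = 792.8 mol.
D balance: n_D = 0 + 1ξ₁ − 2ξ₂ = 602 → ξ₂ = (1·792.8 − 602)/2 = 95.39 mol.
Outlet amounts (n = n₀ + Σ ν·ξ):
  C: 876 − 1(792.8) = 83.22
  D: 0 + 1(792.8) − 2(95.39) = 602
  B: 0 + 2(95.39) = 190.8
Total out = 876 mol; y_B = 190.8 / 876 = 0.2178.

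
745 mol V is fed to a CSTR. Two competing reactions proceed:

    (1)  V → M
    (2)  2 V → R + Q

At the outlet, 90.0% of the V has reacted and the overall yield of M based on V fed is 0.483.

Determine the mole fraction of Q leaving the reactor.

0.209

Yield of M: 1ξ₁ / 745 = 0.483 → ξ₁ = 359.8 mol.
Conversion of V: 1ξ₁ + 2ξ₂ = 0.9 × 745 = 670.5 → ξ₂ = 155.3 mol.
Outlet amounts (n = n₀ + Σ ν·ξ):
  V: 745 − 1(359.8) − 2(155.3) = 74.5
  M: 0 + 1(359.8) = 359.8
  R: 0 + 1(155.3) = 155.3
  Q: 0 + 1(155.3) = 155.3
Total out = 745 mol; y_Q = 155.3 / 745 = 0.2085.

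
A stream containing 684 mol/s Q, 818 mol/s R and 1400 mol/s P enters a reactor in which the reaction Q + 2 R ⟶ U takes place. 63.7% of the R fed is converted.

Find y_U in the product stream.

R reacted = 0.637 × 818 = 521.1 mol/s; ν_R = −2, so ξ = 521.1/2 = 260.5 mol/s.
Outlet amounts (n = n₀ + ν ξ):
  Q: 684 − 1(260.5) = 423.5
  R: 818 − 2(260.5) = 296.9
  U: 0 + 1(260.5) = 260.5
  P: 1400 (inert)
Total out = 2381 mol/s; y_U = 260.5 / 2381 = 0.1094.

0.109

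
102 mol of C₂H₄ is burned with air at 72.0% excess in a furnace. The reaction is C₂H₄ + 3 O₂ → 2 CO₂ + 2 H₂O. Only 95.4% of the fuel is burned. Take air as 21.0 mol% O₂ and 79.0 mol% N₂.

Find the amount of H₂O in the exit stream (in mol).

195 mol

Stoichiometric O₂ = 3 × 102 = 306 mol; O₂ fed = 306 × 1.720 = 526.3 mol.
N₂ fed = 526.3 × 79/21 = 1980 mol.
Fuel reacted = 0.954 × 102 → ξ = 97.31 mol.
Outlet (n = n₀ + ν ξ):
  C₂H₄: 102 − 1(97.31) = 4.692
  O₂: 526.3 − 3(97.31) = 234.4
  N₂: 1980 (inert)
  CO₂: 0 + 2(97.31) = 194.6
  H₂O: 0 + 2(97.31) = 194.6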